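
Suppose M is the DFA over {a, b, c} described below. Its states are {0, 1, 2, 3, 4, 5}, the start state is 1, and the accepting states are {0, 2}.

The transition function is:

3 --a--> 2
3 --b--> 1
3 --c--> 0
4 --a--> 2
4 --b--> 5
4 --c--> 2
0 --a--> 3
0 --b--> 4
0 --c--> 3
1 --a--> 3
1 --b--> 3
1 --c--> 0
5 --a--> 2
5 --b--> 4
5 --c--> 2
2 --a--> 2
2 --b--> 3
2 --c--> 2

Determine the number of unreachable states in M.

0

A breadth-first search from the start state visits every state.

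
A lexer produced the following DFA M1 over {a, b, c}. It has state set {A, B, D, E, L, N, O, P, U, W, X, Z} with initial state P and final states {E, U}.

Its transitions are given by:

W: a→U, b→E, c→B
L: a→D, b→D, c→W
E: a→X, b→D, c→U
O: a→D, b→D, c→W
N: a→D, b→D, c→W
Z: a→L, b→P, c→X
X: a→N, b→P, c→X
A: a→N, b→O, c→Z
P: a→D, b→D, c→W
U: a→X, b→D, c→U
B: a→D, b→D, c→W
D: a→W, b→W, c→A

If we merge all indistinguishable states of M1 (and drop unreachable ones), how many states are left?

5

All states are reachable from the start state.
Start with accepting vs non-accepting: {E,U} | {A,B,D,L,N,O,P,W,X,Z}.
Refine {A,B,D,L,N,O,P,W,X,Z} on symbol a: members go to different blocks, giving {A,B,D,L,N,O,P,X,Z} and {W}.
Refine {A,B,D,L,N,O,P,X,Z} on symbol a: members go to different blocks, giving {A,B,L,N,O,P,X,Z} and {D}.
On input a, block {A,B,L,N,O,P,X,Z} splits into {B,L,N,O,P} and {A,X,Z}.
Stable partition: {E,U} | {B,L,N,O,P} | {W} | {D} | {A,X,Z} — 5 equivalence classes.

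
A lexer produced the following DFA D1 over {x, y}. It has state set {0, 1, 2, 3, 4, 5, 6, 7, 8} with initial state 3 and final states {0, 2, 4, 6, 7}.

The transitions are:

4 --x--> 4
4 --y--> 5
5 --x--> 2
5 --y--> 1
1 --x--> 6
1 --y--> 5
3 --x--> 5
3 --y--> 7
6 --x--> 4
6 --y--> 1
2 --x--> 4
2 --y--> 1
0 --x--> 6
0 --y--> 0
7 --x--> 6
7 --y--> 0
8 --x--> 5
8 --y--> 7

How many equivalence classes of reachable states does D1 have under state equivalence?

4

Reachable states from the start: {0,1,2,3,4,5,6,7}. Unreachable: {8} — drop them.
P0 = {0,2,4,6,7} | {1,3,5}.
Refine {0,2,4,6,7} on symbol y: members go to different blocks, giving {2,4,6} and {0,7}.
Refine {1,3,5} on symbol x: members go to different blocks, giving {1,5} and {3}.
No further refinement is possible. Final partition (4 blocks): {2,4,6} | {1,5} | {0,7} | {3}.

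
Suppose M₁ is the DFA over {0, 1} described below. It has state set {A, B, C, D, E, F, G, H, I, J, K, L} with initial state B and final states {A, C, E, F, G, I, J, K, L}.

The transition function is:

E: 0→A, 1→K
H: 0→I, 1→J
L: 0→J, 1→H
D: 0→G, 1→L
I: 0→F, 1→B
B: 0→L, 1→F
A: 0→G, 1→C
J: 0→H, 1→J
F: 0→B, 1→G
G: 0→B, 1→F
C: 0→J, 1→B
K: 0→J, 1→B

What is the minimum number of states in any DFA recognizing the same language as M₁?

3

First remove the unreachable states {A,C,D,E,K}; 7 states remain.
P0 = {F,G,I,J,L} | {B,H}.
Split {F,G,I,J,L} by δ(·,0) → {F,G,J} and {I,L}.
The partition is now stable with 3 blocks: {F,G,J} | {B,H} | {I,L}.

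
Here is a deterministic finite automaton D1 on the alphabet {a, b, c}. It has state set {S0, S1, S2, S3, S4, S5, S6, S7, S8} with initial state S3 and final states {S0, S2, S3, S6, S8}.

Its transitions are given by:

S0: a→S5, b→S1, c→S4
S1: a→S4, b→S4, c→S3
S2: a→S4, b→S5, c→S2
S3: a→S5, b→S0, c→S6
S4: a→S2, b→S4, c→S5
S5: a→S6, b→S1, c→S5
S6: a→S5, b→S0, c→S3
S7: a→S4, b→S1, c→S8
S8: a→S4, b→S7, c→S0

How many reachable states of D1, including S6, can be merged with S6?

States {S7,S8} cannot be reached from the start state, so discard them.
Initial partition by acceptance: {S0,S2,S3,S6} | {S1,S4,S5}.
Refine {S0,S2,S3,S6} on symbol b: members go to different blocks, giving {S0,S2} and {S3,S6}.
Split {S0,S2} by δ(·,c) → {S0} and {S2}.
On input a, block {S1,S4,S5} splits into {S1} and {S4} and {S5}.
Stable partition: {S0} | {S1} | {S3,S6} | {S2} | {S4} | {S5} — 6 equivalence classes.
The equivalence class containing S6 is {S3,S6}, of size 2.

2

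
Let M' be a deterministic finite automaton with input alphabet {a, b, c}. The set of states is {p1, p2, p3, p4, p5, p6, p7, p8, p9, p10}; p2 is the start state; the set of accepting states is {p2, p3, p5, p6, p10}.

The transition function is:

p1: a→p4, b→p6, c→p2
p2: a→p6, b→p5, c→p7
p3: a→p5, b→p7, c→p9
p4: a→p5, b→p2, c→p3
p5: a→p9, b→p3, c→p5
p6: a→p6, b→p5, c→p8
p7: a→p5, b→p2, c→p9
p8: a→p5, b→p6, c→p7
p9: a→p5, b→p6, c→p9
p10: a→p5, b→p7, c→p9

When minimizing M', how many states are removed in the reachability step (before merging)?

3

No path from p2 leads to p1, p4, p10; the other 7 states are all reachable.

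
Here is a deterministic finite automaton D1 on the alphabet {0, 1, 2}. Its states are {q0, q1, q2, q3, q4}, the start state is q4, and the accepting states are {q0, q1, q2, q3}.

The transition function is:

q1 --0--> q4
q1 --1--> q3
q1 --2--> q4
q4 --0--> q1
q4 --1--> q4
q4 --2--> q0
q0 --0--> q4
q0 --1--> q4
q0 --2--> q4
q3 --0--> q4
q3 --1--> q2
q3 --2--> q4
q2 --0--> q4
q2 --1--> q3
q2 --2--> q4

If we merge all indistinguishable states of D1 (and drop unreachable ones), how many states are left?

3

Every state is reachable, so we keep all 5.
Initial partition by acceptance: {q0,q1,q2,q3} | {q4}.
Refine {q0,q1,q2,q3} on symbol 1: members go to different blocks, giving {q1,q2,q3} and {q0}.
No further refinement is possible. Final partition (3 blocks): {q1,q2,q3} | {q4} | {q0}.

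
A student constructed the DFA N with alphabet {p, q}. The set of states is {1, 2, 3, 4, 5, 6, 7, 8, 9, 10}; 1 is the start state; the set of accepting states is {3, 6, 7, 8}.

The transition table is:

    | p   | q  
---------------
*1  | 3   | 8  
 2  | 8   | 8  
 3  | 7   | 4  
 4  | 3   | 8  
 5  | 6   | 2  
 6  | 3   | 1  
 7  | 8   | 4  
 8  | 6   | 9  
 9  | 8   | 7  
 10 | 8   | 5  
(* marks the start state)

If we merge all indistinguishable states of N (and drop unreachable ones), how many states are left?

2

States {2,5,10} cannot be reached from the start state, so discard them.
P0 = {3,6,7,8} | {1,4,9}.
The partition is now stable with 2 blocks: {3,6,7,8} | {1,4,9}.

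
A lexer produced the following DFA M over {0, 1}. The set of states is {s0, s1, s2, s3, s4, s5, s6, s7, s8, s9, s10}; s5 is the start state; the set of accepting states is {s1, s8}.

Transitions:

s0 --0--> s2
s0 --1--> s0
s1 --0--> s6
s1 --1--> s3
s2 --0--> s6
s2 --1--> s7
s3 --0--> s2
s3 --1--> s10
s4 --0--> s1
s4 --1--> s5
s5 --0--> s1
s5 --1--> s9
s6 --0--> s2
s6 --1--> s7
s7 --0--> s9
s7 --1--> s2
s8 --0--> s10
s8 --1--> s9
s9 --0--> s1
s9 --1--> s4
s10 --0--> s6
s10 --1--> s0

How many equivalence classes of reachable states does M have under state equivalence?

States {s8} cannot be reached from the start state, so discard them.
Initial partition by acceptance: {s1} | {s0,s2,s3,s4,s5,s6,s7,s9,s10}.
Split {s0,s2,s3,s4,s5,s6,s7,s9,s10} by δ(·,0) → {s0,s2,s3,s6,s7,s10} and {s4,s5,s9}.
Refine {s0,s2,s3,s6,s7,s10} on symbol 0: members go to different blocks, giving {s0,s2,s3,s6,s10} and {s7}.
On input 1, block {s0,s2,s3,s6,s10} splits into {s0,s3,s10} and {s2,s6}.
Stable partition: {s1} | {s0,s3,s10} | {s4,s5,s9} | {s7} | {s2,s6} — 5 equivalence classes.

5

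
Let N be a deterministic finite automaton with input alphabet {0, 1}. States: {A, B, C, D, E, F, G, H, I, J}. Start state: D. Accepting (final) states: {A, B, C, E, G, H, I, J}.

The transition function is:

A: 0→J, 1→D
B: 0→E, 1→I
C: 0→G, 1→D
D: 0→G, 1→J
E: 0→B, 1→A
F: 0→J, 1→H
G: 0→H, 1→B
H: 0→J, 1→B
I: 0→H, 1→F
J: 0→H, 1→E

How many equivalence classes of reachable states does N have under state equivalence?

States {C} cannot be reached from the start state, so discard them.
Start with accepting vs non-accepting: {A,B,E,G,H,I,J} | {D,F}.
Split {A,B,E,G,H,I,J} by δ(·,1) → {B,E,G,H,J} and {A,I}.
Split {B,E,G,H,J} by δ(·,1) → {G,H,J} and {B,E}.
The partition is now stable with 4 blocks: {G,H,J} | {D,F} | {A,I} | {B,E}.

4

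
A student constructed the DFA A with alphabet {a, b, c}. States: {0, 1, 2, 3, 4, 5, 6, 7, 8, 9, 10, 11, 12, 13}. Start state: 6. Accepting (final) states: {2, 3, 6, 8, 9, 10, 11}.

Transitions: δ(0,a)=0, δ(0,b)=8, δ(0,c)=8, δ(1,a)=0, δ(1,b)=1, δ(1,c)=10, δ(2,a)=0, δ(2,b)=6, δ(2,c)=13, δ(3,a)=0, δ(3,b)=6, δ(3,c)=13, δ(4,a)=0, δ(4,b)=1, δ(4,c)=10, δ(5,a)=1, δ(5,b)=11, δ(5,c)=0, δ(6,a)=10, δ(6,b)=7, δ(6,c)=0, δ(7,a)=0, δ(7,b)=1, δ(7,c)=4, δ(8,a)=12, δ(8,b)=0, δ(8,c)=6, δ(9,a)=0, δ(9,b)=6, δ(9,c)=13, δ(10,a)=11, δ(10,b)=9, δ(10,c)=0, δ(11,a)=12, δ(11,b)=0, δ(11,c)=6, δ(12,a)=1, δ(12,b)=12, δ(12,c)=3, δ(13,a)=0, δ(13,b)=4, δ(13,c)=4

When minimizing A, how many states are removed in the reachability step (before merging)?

2

No path from 6 leads to 2, 5; the other 12 states are all reachable.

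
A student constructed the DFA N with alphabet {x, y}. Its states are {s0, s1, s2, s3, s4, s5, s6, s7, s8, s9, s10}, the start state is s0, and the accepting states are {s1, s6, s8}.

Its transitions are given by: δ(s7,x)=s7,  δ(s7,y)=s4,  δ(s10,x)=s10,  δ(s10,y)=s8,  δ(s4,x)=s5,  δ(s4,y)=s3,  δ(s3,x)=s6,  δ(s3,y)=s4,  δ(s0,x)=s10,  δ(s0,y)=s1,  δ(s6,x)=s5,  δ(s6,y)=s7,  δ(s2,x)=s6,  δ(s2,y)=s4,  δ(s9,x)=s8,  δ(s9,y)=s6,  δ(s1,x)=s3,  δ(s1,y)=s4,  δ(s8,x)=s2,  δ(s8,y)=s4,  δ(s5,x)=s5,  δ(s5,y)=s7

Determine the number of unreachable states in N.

1

Starting at s0 and following transitions, the reachable set is {s0, s1, s2, s3, s4, s5, s6, s7, s8, s10}. That leaves s9 unreachable — 1 in total.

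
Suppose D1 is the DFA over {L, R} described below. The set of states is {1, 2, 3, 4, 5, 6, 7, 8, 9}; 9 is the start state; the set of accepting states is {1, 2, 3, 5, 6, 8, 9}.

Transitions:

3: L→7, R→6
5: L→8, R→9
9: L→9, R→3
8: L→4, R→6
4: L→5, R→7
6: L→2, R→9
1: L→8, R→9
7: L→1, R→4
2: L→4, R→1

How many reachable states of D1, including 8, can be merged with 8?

3

Initial partition by acceptance: {1,2,3,5,6,8,9} | {4,7}.
Refine {1,2,3,5,6,8,9} on symbol L: members go to different blocks, giving {1,5,6,9} and {2,3,8}.
Split {1,5,6,9} by δ(·,L) → {1,5,6} and {9}.
The partition is now stable with 4 blocks: {1,5,6} | {4,7} | {2,3,8} | {9}.
State 8 belongs to the block {2,3,8}, which has 3 states.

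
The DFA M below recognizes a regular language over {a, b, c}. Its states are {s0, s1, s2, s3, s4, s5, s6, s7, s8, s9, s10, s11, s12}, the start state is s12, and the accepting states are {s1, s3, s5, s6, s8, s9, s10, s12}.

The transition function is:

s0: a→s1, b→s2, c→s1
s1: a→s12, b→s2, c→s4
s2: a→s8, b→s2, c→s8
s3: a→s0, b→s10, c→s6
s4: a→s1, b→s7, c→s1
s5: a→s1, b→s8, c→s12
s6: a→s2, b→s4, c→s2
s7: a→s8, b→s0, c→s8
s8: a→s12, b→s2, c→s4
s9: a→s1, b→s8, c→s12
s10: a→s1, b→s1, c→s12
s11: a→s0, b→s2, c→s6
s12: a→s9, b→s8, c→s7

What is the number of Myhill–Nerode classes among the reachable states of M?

States {s3,s5,s6,s10,s11} cannot be reached from the start state, so discard them.
Start with accepting vs non-accepting: {s1,s8,s9,s12} | {s0,s2,s4,s7}.
Split {s1,s8,s9,s12} by δ(·,b) → {s1,s8} and {s9,s12}.
Split {s9,s12} by δ(·,a) → {s9} and {s12}.
Stable partition: {s1,s8} | {s0,s2,s4,s7} | {s9} | {s12} — 4 equivalence classes.

4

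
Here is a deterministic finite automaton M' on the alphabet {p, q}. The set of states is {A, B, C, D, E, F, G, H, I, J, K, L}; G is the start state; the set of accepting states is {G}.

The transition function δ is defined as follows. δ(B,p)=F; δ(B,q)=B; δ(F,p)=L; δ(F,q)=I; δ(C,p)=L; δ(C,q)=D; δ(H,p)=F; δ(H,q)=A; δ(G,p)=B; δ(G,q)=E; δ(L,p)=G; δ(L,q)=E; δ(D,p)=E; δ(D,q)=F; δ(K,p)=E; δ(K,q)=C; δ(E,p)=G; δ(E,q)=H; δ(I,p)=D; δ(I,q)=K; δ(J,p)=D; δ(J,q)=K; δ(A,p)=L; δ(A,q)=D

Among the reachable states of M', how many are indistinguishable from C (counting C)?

Reachable states from the start: {A,B,C,D,E,F,G,H,I,K,L}. Unreachable: {J} — drop them.
Start with accepting vs non-accepting: {G} | {A,B,C,D,E,F,H,I,K,L}.
Split {A,B,C,D,E,F,H,I,K,L} by δ(·,p) → {A,B,C,D,F,H,I,K} and {E,L}.
Split {A,B,C,D,F,H,I,K} by δ(·,p) → {A,C,D,F,K} and {B,H,I}.
Refine {A,C,D,F,K} on symbol q: members go to different blocks, giving {A,C,D,K} and {F}.
On input q, block {A,C,D,K} splits into {A,C,K} and {D}.
Split {A,C,K} by δ(·,q) → {A,C} and {K}.
Split {E,L} by δ(·,q) → {E} and {L}.
On input p, block {B,H,I} splits into {B,H} and {I}.
Split {B,H} by δ(·,q) → {B} and {H}.
Stable partition: {G} | {A,C} | {E} | {B} | {F} | {D} | {K} | {L} | {I} | {H} — 10 equivalence classes.
State C belongs to the block {A,C}, which has 2 states.

2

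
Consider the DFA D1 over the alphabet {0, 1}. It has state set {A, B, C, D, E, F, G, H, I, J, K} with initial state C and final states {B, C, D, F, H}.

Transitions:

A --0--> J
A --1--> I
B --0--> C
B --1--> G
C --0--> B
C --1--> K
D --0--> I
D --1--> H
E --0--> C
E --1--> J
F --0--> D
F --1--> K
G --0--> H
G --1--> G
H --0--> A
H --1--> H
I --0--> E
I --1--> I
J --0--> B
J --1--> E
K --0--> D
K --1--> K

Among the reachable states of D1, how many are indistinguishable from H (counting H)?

First remove the unreachable states {F}; 10 states remain.
Start with accepting vs non-accepting: {B,C,D,H} | {A,E,G,I,J,K}.
Split {B,C,D,H} by δ(·,0) → {B,C} and {D,H}.
On input 0, block {A,E,G,I,J,K} splits into {A,I} and {E,J} and {G,K}.
No further refinement is possible. Final partition (5 blocks): {B,C} | {A,I} | {D,H} | {E,J} | {G,K}.
State H belongs to the block {D,H}, which has 2 states.

2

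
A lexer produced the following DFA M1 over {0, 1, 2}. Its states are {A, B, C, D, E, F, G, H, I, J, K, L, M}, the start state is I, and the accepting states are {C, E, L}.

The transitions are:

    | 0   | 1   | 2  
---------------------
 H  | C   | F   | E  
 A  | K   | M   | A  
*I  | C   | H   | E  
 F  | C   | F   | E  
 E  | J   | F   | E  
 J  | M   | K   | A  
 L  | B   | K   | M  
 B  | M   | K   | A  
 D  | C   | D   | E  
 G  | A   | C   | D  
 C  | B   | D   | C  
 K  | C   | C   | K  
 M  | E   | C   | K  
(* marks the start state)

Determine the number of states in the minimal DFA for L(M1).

States {G,L} cannot be reached from the start state, so discard them.
Initial partition by acceptance: {C,E} | {A,B,D,F,H,I,J,K,M}.
On input 0, block {A,B,D,F,H,I,J,K,M} splits into {D,F,H,I,K,M} and {A,B,J}.
On input 1, block {D,F,H,I,K,M} splits into {D,F,H,I} and {K,M}.
Stable partition: {C,E} | {D,F,H,I} | {A,B,J} | {K,M} — 4 equivalence classes.

4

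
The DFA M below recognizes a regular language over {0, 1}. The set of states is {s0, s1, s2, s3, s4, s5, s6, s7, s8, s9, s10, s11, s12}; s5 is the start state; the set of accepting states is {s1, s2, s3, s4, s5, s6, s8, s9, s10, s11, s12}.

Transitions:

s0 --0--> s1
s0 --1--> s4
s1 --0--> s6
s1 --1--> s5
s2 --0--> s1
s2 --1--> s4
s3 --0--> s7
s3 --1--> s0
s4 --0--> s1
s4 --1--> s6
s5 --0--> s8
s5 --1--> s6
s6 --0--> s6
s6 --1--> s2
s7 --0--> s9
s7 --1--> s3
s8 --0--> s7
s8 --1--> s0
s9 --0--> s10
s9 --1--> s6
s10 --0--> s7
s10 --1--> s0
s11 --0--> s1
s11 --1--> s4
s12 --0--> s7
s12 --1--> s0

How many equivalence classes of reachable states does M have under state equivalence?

8

Reachable states from the start: {s0,s1,s2,s3,s4,s5,s6,s7,s8,s9,s10}. Unreachable: {s11,s12} — drop them.
P0 = {s1,s2,s3,s4,s5,s6,s8,s9,s10} | {s0,s7}.
On input 0, block {s1,s2,s3,s4,s5,s6,s8,s9,s10} splits into {s1,s2,s4,s5,s6,s9} and {s3,s8,s10}.
Split {s1,s2,s4,s5,s6,s9} by δ(·,0) → {s1,s2,s4,s6} and {s5,s9}.
Split {s1,s2,s4,s6} by δ(·,1) → {s2,s4,s6} and {s1}.
On input 0, block {s2,s4,s6} splits into {s2,s4} and {s6}.
On input 1, block {s2,s4} splits into {s2} and {s4}.
On input 0, block {s0,s7} splits into {s0} and {s7}.
The partition is now stable with 8 blocks: {s2} | {s0} | {s3,s8,s10} | {s5,s9} | {s1} | {s6} | {s4} | {s7}.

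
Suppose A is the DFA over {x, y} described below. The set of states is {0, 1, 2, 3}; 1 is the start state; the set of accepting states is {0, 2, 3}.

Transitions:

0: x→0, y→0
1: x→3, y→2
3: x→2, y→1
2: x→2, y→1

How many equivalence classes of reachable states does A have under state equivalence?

2

States {0} cannot be reached from the start state, so discard them.
P0 = {2,3} | {1}.
The partition is now stable with 2 blocks: {2,3} | {1}.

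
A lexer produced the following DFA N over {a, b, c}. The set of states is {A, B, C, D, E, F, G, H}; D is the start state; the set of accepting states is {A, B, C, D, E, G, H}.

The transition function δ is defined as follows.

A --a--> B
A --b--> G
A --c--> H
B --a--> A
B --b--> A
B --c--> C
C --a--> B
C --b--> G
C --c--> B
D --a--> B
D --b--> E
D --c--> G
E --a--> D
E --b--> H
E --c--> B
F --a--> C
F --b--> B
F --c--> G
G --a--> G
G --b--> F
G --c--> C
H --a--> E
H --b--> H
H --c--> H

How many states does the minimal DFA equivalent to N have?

8

Every state is reachable, so we keep all 8.
Initial partition by acceptance: {A,B,C,D,E,G,H} | {F}.
Split {A,B,C,D,E,G,H} by δ(·,b) → {A,B,C,D,E,H} and {G}.
Refine {A,B,C,D,E,H} on symbol b: members go to different blocks, giving {B,D,E,H} and {A,C}.
Refine {B,D,E,H} on symbol a: members go to different blocks, giving {D,E,H} and {B}.
Split {D,E,H} by δ(·,a) → {E,H} and {D}.
On input a, block {E,H} splits into {E} and {H}.
Split {A,C} by δ(·,c) → {A} and {C}.
Stable partition: {E} | {F} | {G} | {A} | {B} | {D} | {H} | {C} — 8 equivalence classes.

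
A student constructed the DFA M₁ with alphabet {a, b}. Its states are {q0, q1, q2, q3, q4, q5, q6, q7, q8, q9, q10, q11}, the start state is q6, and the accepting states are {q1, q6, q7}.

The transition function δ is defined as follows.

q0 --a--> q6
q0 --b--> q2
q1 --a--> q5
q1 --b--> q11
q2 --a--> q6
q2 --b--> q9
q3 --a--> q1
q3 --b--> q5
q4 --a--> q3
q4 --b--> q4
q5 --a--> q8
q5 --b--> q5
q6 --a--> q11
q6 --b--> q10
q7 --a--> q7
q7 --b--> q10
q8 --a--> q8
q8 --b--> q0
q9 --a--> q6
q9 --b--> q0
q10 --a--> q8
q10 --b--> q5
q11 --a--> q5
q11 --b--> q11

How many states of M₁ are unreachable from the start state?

4

BFS from q6 reaches {q0, q2, q5, q6, q8, q9, q10, q11}; the 4 state(s) q1, q3, q4, q7 are never visited.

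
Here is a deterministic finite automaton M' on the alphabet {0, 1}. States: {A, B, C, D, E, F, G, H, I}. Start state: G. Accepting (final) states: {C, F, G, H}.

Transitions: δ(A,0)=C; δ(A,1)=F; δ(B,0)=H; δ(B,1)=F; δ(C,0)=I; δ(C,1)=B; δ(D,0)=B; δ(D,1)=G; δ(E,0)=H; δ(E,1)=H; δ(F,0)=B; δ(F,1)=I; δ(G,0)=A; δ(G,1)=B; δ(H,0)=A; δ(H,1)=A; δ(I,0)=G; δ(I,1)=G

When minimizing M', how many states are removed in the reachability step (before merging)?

BFS from G reaches {A, B, C, F, G, H, I}; the 2 state(s) D, E are never visited.

2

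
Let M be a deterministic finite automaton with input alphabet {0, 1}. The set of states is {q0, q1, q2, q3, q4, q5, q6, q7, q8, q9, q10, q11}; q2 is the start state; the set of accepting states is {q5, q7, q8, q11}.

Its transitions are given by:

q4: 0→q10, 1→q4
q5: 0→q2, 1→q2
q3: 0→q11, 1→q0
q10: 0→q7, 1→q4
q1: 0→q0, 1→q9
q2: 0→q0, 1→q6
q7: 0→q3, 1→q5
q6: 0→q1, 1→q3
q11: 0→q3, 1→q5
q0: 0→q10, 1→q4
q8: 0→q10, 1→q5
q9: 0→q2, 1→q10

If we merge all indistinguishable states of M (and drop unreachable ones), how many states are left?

6

First remove the unreachable states {q8}; 11 states remain.
Start with accepting vs non-accepting: {q5,q7,q11} | {q0,q1,q2,q3,q4,q6,q9,q10}.
On input 1, block {q5,q7,q11} splits into {q7,q11} and {q5}.
On input 0, block {q0,q1,q2,q3,q4,q6,q9,q10} splits into {q0,q1,q2,q4,q6,q9} and {q3,q10}.
Refine {q0,q1,q2,q4,q6,q9} on symbol 0: members go to different blocks, giving {q1,q2,q6,q9} and {q0,q4}.
Refine {q1,q2,q6,q9} on symbol 0: members go to different blocks, giving {q1,q2} and {q6,q9}.
Stable partition: {q7,q11} | {q1,q2} | {q5} | {q3,q10} | {q0,q4} | {q6,q9} — 6 equivalence classes.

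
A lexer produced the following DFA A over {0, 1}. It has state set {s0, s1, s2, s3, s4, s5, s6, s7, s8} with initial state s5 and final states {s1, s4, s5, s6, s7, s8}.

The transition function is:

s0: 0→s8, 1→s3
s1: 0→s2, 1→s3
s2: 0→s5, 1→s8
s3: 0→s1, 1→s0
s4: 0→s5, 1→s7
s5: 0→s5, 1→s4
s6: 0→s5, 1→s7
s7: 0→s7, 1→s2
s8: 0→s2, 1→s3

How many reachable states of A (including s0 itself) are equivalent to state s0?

States {s6} cannot be reached from the start state, so discard them.
P0 = {s1,s4,s5,s7,s8} | {s0,s2,s3}.
Refine {s1,s4,s5,s7,s8} on symbol 0: members go to different blocks, giving {s4,s5,s7} and {s1,s8}.
Split {s4,s5,s7} by δ(·,1) → {s4,s5} and {s7}.
On input 1, block {s4,s5} splits into {s4} and {s5}.
Split {s0,s2,s3} by δ(·,0) → {s0,s3} and {s2}.
The partition is now stable with 6 blocks: {s4} | {s0,s3} | {s1,s8} | {s7} | {s5} | {s2}.
State s0 belongs to the block {s0,s3}, which has 2 states.

2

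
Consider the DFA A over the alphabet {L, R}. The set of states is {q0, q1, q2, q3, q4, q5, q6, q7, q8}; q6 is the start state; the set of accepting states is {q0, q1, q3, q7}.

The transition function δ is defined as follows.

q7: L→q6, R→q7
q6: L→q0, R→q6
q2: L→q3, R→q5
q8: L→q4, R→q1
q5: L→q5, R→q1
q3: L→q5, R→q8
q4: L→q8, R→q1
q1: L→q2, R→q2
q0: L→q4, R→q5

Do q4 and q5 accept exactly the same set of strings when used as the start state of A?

States {q7} cannot be reached from the start state, so discard them.
P0 = {q0,q1,q3} | {q2,q4,q5,q6,q8}.
Split {q2,q4,q5,q6,q8} by δ(·,L) → {q4,q5,q8} and {q2,q6}.
Refine {q0,q1,q3} on symbol L: members go to different blocks, giving {q0,q3} and {q1}.
Split {q2,q6} by δ(·,R) → {q2} and {q6}.
The partition is now stable with 5 blocks: {q0,q3} | {q4,q5,q8} | {q2} | {q1} | {q6}.
q4 and q5 lie in the same block of the stable partition, so they are equivalent — no string distinguishes them.

Yes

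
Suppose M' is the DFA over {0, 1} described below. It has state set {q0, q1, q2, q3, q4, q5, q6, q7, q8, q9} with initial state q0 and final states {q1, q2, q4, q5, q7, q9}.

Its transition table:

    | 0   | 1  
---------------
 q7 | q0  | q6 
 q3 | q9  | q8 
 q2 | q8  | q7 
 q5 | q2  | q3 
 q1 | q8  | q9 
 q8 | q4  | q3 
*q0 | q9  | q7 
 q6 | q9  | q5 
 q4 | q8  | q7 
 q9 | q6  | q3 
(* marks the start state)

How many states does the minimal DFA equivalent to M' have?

8

Reachable states from the start: {q0,q2,q3,q4,q5,q6,q7,q8,q9}. Unreachable: {q1} — drop them.
Initial partition by acceptance: {q2,q4,q5,q7,q9} | {q0,q3,q6,q8}.
Split {q2,q4,q5,q7,q9} by δ(·,0) → {q2,q4,q7,q9} and {q5}.
Split {q2,q4,q7,q9} by δ(·,1) → {q2,q4} and {q7,q9}.
Refine {q0,q3,q6,q8} on symbol 0: members go to different blocks, giving {q0,q3,q6} and {q8}.
On input 1, block {q0,q3,q6} splits into {q0} and {q3} and {q6}.
Split {q7,q9} by δ(·,0) → {q7} and {q9}.
No further refinement is possible. Final partition (8 blocks): {q2,q4} | {q0} | {q5} | {q7} | {q8} | {q3} | {q6} | {q9}.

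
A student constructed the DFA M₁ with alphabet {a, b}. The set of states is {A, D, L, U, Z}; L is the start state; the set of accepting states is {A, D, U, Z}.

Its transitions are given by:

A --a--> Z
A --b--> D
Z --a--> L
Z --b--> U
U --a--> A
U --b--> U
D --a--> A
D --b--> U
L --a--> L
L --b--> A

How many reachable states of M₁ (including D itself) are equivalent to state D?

All states are reachable from the start state.
Start with accepting vs non-accepting: {A,D,U,Z} | {L}.
On input a, block {A,D,U,Z} splits into {A,D,U} and {Z}.
Refine {A,D,U} on symbol a: members go to different blocks, giving {D,U} and {A}.
The partition is now stable with 4 blocks: {D,U} | {L} | {Z} | {A}.
The equivalence class containing D is {D,U}, of size 2.

2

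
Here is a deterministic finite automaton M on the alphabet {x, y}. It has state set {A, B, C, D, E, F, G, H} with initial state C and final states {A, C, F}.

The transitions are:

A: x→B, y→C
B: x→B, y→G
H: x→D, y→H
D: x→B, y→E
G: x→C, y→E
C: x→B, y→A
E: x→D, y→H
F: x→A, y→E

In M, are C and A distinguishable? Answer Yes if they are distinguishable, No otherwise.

States {F} cannot be reached from the start state, so discard them.
P0 = {A,C} | {B,D,E,G,H}.
Refine {B,D,E,G,H} on symbol x: members go to different blocks, giving {B,D,E,H} and {G}.
Split {B,D,E,H} by δ(·,y) → {D,E,H} and {B}.
Split {D,E,H} by δ(·,x) → {E,H} and {D}.
Stable partition: {A,C} | {E,H} | {G} | {B} | {D} — 5 equivalence classes.
C and A lie in the same block of the stable partition, so they are equivalent — no string distinguishes them.

No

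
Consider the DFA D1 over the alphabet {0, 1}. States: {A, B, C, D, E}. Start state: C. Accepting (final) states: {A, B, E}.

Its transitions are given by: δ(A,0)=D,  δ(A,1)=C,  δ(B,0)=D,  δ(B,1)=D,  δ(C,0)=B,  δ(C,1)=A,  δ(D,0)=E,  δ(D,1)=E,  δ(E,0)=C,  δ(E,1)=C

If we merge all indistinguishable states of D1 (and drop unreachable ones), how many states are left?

2

All states are reachable from the start state.
Initial partition by acceptance: {A,B,E} | {C,D}.
Stable partition: {A,B,E} | {C,D} — 2 equivalence classes.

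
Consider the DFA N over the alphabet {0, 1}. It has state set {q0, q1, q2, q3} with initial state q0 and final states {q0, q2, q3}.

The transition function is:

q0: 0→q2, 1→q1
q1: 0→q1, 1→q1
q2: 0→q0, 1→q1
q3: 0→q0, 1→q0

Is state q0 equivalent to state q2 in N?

States {q3} cannot be reached from the start state, so discard them.
Initial partition by acceptance: {q0,q2} | {q1}.
The partition is now stable with 2 blocks: {q0,q2} | {q1}.
q0 and q2 lie in the same block of the stable partition, so they are equivalent — no string distinguishes them.

Yes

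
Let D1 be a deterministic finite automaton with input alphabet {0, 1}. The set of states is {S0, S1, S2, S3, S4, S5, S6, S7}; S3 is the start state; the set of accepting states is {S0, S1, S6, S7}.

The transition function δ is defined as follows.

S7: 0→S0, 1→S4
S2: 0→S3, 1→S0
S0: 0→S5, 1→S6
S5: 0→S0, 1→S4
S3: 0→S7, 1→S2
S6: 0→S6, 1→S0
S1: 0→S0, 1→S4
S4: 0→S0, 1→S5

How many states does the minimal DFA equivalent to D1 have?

Reachable states from the start: {S0,S2,S3,S4,S5,S6,S7}. Unreachable: {S1} — drop them.
Initial partition by acceptance: {S0,S6,S7} | {S2,S3,S4,S5}.
Refine {S0,S6,S7} on symbol 0: members go to different blocks, giving {S6,S7} and {S0}.
Refine {S6,S7} on symbol 0: members go to different blocks, giving {S6} and {S7}.
On input 0, block {S2,S3,S4,S5} splits into {S4,S5} and {S2} and {S3}.
No further refinement is possible. Final partition (6 blocks): {S6} | {S4,S5} | {S0} | {S7} | {S2} | {S3}.

6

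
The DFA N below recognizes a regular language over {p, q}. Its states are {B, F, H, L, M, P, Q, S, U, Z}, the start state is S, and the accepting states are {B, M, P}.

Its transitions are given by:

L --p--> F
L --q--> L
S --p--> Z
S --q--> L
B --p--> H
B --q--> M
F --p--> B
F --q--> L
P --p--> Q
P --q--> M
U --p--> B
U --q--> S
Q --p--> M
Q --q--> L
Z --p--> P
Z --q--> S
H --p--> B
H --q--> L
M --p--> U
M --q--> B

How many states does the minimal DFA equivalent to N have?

Every state is reachable, so we keep all 10.
P0 = {B,M,P} | {F,H,L,Q,S,U,Z}.
Refine {F,H,L,Q,S,U,Z} on symbol p: members go to different blocks, giving {F,H,Q,U,Z} and {L,S}.
Stable partition: {B,M,P} | {F,H,Q,U,Z} | {L,S} — 3 equivalence classes.

3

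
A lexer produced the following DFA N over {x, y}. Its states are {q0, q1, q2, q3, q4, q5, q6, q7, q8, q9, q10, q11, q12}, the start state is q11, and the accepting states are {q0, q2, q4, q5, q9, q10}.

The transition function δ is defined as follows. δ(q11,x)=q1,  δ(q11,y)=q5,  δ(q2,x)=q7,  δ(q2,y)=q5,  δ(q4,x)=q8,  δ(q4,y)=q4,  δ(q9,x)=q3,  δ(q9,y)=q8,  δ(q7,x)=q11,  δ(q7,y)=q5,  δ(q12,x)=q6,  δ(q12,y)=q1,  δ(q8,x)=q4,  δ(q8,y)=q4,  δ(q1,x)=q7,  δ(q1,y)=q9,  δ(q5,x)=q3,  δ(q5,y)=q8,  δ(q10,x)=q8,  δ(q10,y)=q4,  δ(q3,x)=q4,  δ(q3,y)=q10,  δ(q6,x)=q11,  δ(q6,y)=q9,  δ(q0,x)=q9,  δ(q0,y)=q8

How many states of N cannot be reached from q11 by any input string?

4

No path from q11 leads to q0, q2, q6, q12; the other 9 states are all reachable.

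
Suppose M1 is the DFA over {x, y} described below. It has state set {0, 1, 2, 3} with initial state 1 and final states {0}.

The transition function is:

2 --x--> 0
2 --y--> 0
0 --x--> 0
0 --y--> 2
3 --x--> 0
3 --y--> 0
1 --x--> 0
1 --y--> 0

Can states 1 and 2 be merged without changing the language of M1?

Yes

First remove the unreachable states {3}; 3 states remain.
Initial partition by acceptance: {0} | {1,2}.
No further refinement is possible. Final partition (2 blocks): {0} | {1,2}.
1 and 2 lie in the same block of the stable partition, so they are equivalent — no string distinguishes them.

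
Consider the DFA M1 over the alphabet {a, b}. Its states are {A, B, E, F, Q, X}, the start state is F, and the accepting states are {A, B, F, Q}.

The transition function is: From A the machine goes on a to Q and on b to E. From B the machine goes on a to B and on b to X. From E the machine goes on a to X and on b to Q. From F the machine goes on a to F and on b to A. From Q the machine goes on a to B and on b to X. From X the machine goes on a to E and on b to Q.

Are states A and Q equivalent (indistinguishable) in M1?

Start with accepting vs non-accepting: {A,B,F,Q} | {E,X}.
Split {A,B,F,Q} by δ(·,b) → {A,B,Q} and {F}.
No further refinement is possible. Final partition (3 blocks): {A,B,Q} | {E,X} | {F}.
A and Q lie in the same block of the stable partition, so they are equivalent — no string distinguishes them.

Yes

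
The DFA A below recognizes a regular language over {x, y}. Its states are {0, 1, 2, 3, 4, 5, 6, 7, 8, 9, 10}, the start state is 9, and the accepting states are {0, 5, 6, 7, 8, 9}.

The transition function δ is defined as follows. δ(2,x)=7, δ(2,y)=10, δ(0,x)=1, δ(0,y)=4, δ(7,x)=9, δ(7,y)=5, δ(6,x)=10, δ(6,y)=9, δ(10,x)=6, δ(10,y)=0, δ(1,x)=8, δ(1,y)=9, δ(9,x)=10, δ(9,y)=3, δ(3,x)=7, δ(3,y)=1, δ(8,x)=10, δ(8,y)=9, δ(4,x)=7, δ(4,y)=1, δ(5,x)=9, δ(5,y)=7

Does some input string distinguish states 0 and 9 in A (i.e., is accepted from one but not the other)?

No

First remove the unreachable states {2}; 10 states remain.
Start with accepting vs non-accepting: {0,5,6,7,8,9} | {1,3,4,10}.
On input x, block {0,5,6,7,8,9} splits into {0,6,8,9} and {5,7}.
Refine {0,6,8,9} on symbol y: members go to different blocks, giving {0,9} and {6,8}.
Split {1,3,4,10} by δ(·,x) → {1,10} and {3,4}.
The partition is now stable with 5 blocks: {0,9} | {1,10} | {5,7} | {6,8} | {3,4}.
0 and 9 lie in the same block of the stable partition, so they are equivalent — no string distinguishes them.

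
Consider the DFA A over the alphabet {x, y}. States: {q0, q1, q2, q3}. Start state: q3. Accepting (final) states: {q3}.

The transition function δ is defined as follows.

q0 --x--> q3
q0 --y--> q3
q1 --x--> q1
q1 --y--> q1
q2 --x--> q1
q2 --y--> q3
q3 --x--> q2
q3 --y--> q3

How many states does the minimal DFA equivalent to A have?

3

Reachable states from the start: {q1,q2,q3}. Unreachable: {q0} — drop them.
P0 = {q3} | {q1,q2}.
Refine {q1,q2} on symbol y: members go to different blocks, giving {q1} and {q2}.
The partition is now stable with 3 blocks: {q3} | {q1} | {q2}.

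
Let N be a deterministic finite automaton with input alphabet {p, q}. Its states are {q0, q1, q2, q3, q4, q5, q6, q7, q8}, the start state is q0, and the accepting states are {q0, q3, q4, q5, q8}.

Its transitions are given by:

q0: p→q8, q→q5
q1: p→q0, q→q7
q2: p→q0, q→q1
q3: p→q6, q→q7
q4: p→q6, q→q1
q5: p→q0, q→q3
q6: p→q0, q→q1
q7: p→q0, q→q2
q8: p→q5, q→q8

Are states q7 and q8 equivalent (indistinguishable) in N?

Reachable states from the start: {q0,q1,q2,q3,q5,q6,q7,q8}. Unreachable: {q4} — drop them.
Initial partition by acceptance: {q0,q3,q5,q8} | {q1,q2,q6,q7}.
Split {q0,q3,q5,q8} by δ(·,p) → {q0,q5,q8} and {q3}.
Refine {q0,q5,q8} on symbol q: members go to different blocks, giving {q0,q8} and {q5}.
Refine {q0,q8} on symbol p: members go to different blocks, giving {q0} and {q8}.
The partition is now stable with 5 blocks: {q0} | {q1,q2,q6,q7} | {q3} | {q5} | {q8}.
q7 and q8 end up in different blocks, so they are distinguishable. For instance, the string 'ε' is accepted from only q8.

No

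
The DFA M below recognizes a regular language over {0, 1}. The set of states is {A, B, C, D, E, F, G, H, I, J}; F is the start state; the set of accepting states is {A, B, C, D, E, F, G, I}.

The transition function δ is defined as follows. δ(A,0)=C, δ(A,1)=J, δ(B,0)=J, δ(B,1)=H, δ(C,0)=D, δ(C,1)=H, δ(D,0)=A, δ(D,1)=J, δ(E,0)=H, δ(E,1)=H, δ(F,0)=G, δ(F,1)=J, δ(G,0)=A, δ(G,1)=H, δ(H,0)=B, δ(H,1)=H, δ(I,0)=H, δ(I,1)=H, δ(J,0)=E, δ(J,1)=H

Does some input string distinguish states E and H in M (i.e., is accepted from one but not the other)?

Yes

First remove the unreachable states {I}; 9 states remain.
P0 = {A,B,C,D,E,F,G} | {H,J}.
On input 0, block {A,B,C,D,E,F,G} splits into {A,C,D,F,G} and {B,E}.
No further refinement is possible. Final partition (3 blocks): {A,C,D,F,G} | {H,J} | {B,E}.
E and H end up in different blocks, so they are distinguishable. For instance, the string 'ε' is accepted from only E.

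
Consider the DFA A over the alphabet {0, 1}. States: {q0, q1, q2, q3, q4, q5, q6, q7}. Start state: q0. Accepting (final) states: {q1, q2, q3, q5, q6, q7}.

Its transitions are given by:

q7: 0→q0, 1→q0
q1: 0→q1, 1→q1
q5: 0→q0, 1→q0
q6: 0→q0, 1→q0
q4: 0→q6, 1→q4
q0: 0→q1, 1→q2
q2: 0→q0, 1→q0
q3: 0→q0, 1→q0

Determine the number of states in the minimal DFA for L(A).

Reachable states from the start: {q0,q1,q2}. Unreachable: {q3,q4,q5,q6,q7} — drop them.
Start with accepting vs non-accepting: {q1,q2} | {q0}.
Refine {q1,q2} on symbol 0: members go to different blocks, giving {q1} and {q2}.
No further refinement is possible. Final partition (3 blocks): {q1} | {q0} | {q2}.

3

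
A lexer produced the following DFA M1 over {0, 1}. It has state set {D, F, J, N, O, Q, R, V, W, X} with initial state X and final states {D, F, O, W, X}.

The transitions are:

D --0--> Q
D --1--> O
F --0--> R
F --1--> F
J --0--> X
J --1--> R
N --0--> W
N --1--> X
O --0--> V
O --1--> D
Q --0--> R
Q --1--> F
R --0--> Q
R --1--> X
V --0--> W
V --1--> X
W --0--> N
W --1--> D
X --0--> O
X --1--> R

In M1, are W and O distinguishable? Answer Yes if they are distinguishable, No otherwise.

States {J} cannot be reached from the start state, so discard them.
P0 = {D,F,O,W,X} | {N,Q,R,V}.
Split {D,F,O,W,X} by δ(·,0) → {D,F,O,W} and {X}.
Split {N,Q,R,V} by δ(·,0) → {N,V} and {Q,R}.
On input 0, block {D,F,O,W} splits into {O,W} and {D,F}.
On input 1, block {Q,R} splits into {R} and {Q}.
Split {D,F} by δ(·,0) → {F} and {D}.
Stable partition: {O,W} | {N,V} | {X} | {R} | {F} | {Q} | {D} — 7 equivalence classes.
W and O lie in the same block of the stable partition, so they are equivalent — no string distinguishes them.

No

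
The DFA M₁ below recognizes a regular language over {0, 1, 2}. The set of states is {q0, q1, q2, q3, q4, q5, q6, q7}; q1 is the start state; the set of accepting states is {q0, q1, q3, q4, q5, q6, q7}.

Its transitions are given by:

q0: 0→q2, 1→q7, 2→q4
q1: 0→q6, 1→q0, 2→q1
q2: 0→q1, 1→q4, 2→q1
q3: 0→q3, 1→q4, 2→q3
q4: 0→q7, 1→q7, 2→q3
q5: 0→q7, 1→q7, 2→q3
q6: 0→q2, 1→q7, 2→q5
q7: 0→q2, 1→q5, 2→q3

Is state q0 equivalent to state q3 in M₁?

All states are reachable from the start state.
Initial partition by acceptance: {q0,q1,q3,q4,q5,q6,q7} | {q2}.
On input 0, block {q0,q1,q3,q4,q5,q6,q7} splits into {q1,q3,q4,q5} and {q0,q6,q7}.
On input 0, block {q1,q3,q4,q5} splits into {q1,q4,q5} and {q3}.
Refine {q1,q4,q5} on symbol 2: members go to different blocks, giving {q4,q5} and {q1}.
Refine {q0,q6,q7} on symbol 1: members go to different blocks, giving {q0,q6} and {q7}.
No further refinement is possible. Final partition (6 blocks): {q4,q5} | {q2} | {q0,q6} | {q3} | {q1} | {q7}.
q0 and q3 end up in different blocks, so they are distinguishable. For instance, the string '0' is accepted from only q3.

No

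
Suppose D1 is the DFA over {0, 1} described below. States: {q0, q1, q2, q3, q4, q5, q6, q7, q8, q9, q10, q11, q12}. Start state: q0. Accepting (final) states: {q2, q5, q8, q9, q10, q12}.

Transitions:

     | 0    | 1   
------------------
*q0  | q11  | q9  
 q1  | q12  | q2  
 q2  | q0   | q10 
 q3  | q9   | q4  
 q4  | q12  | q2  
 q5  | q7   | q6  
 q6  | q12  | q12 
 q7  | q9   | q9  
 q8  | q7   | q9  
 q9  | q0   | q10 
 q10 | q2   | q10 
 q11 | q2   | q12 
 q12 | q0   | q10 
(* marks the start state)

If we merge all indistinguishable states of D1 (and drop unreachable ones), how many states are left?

First remove the unreachable states {q1,q3,q4,q5,q6,q7,q8}; 6 states remain.
P0 = {q2,q9,q10,q12} | {q0,q11}.
Split {q2,q9,q10,q12} by δ(·,0) → {q2,q9,q12} and {q10}.
On input 0, block {q0,q11} splits into {q0} and {q11}.
Stable partition: {q2,q9,q12} | {q0} | {q10} | {q11} — 4 equivalence classes.

4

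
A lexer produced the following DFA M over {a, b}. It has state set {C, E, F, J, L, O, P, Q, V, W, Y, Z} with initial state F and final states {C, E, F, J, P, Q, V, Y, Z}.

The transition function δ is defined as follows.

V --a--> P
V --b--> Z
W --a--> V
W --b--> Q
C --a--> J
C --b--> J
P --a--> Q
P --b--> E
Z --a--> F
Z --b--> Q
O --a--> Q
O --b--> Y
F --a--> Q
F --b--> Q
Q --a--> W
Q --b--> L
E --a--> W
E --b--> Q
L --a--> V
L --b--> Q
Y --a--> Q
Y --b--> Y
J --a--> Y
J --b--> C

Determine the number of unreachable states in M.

4

Starting at F and following transitions, the reachable set is {E, F, L, P, Q, V, W, Z}. That leaves C, J, O, Y unreachable — 4 in total.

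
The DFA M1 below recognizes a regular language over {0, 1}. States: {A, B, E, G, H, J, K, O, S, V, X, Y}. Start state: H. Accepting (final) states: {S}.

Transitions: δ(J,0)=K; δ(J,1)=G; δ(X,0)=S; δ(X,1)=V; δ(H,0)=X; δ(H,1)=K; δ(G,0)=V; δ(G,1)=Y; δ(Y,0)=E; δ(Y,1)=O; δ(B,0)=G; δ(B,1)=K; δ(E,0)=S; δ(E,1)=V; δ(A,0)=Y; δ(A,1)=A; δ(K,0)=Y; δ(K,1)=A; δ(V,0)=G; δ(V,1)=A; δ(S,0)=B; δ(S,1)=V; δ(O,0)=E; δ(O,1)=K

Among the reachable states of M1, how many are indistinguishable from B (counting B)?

First remove the unreachable states {J}; 11 states remain.
Initial partition by acceptance: {S} | {A,B,E,G,H,K,O,V,X,Y}.
Refine {A,B,E,G,H,K,O,V,X,Y} on symbol 0: members go to different blocks, giving {A,B,G,H,K,O,V,Y} and {E,X}.
On input 0, block {A,B,G,H,K,O,V,Y} splits into {A,B,G,K,V} and {H,O,Y}.
On input 0, block {A,B,G,K,V} splits into {B,G,V} and {A,K}.
Split {B,G,V} by δ(·,1) → {B,V} and {G}.
Split {H,O,Y} by δ(·,1) → {H,O} and {Y}.
No further refinement is possible. Final partition (7 blocks): {S} | {B,V} | {E,X} | {H,O} | {A,K} | {G} | {Y}.
The equivalence class containing B is {B,V}, of size 2.

2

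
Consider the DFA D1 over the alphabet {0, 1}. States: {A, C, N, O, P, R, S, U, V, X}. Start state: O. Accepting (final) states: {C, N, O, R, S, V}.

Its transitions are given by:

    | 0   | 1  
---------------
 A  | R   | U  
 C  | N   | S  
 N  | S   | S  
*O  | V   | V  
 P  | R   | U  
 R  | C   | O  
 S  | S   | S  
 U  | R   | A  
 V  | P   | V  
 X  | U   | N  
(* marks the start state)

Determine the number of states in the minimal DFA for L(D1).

5

States {X} cannot be reached from the start state, so discard them.
P0 = {C,N,O,R,S,V} | {A,P,U}.
On input 0, block {C,N,O,R,S,V} splits into {C,N,O,R,S} and {V}.
Split {C,N,O,R,S} by δ(·,0) → {C,N,R,S} and {O}.
On input 1, block {C,N,R,S} splits into {C,N,S} and {R}.
No further refinement is possible. Final partition (5 blocks): {C,N,S} | {A,P,U} | {V} | {O} | {R}.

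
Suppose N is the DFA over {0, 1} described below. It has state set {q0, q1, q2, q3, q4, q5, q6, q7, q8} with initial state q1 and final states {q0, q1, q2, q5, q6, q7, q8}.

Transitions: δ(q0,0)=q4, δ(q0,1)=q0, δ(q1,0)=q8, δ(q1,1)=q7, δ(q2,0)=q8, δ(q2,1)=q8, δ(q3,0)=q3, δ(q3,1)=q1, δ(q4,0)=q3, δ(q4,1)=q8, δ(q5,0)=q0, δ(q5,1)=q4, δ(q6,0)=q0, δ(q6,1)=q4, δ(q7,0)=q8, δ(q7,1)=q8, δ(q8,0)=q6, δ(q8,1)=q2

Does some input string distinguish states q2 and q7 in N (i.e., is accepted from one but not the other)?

No

First remove the unreachable states {q5}; 8 states remain.
P0 = {q0,q1,q2,q6,q7,q8} | {q3,q4}.
On input 0, block {q0,q1,q2,q6,q7,q8} splits into {q1,q2,q6,q7,q8} and {q0}.
Refine {q1,q2,q6,q7,q8} on symbol 0: members go to different blocks, giving {q1,q2,q7,q8} and {q6}.
Split {q1,q2,q7,q8} by δ(·,0) → {q1,q2,q7} and {q8}.
Split {q1,q2,q7} by δ(·,1) → {q2,q7} and {q1}.
On input 1, block {q3,q4} splits into {q3} and {q4}.
The partition is now stable with 7 blocks: {q2,q7} | {q3} | {q0} | {q6} | {q8} | {q1} | {q4}.
q2 and q7 lie in the same block of the stable partition, so they are equivalent — no string distinguishes them.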